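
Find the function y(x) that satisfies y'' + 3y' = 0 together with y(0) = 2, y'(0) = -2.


Characteristic roots of r² + 3r = 0 are -3, 0.
General solution y = c₁ e^(-3x) + c₂.
Apply y(0) = 2: c₁ + c₂ = 2. Apply y'(0) = -2: -3 c₁ + 0 c₂ = -2.
Solve: c₁ = 2/3, c₂ = 4/3.
Particular solution: y = (2/3)e^(-3x) + 4/3.


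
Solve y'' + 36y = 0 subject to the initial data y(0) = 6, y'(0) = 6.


Characteristic roots of r² + 36 = 0 are ±6i, so y = C₁cos(6x) + C₂sin(6x).
Apply y(0) = 6: C₁ = 6. Differentiate and apply y'(0) = 6: 6·C₂ = 6, so C₂ = 1.
Particular solution: y = 6cos(6x) + sin(6x).


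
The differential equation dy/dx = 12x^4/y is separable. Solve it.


Separate variables: y dy = 12x^4 dx.
Integrate both sides: y²/2 = (12/5)x^5 + C₀.
Multiply by 2: y² = (24/5)x^5 + C.


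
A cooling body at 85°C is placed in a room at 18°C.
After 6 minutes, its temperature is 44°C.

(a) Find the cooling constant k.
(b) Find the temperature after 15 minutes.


Newton's law: T(t) = T_a + (T₀ - T_a)e^(-kt).
(a) Use T(6) = 44: (44 - 18)/(85 - 18) = e^(-k·6), so k = -ln(0.388)/6 ≈ 0.1578.
(b) Apply k to t = 15: T(15) = 18 + (67)e^(-2.366) ≈ 24.3°C.


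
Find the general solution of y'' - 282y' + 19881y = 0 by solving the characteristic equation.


Characteristic equation: r² - 282r + 19881 = 0, i.e. (r - 141)² = 0.
Repeated root r = 141; include an x factor for the second linearly independent solution.
General solution: y = (C₁ + C₂x)e^(141x).


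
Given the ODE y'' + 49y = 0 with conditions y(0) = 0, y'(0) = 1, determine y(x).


Characteristic roots of r² + 49 = 0 are ±7i, so y = C₁cos(7x) + C₂sin(7x).
Apply y(0) = 0: C₁ = 0. Differentiate and apply y'(0) = 1: 7·C₂ = 1, so C₂ = 1/7.
Particular solution: y = (1/7)sin(7x).


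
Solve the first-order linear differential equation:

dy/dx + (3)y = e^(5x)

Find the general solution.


P(x) = 3 ⇒ μ = e^(3x).
(μ y)' = e^(8x) ⇒ μ y = e^(8x)/8 + C.
Divide by μ: y = (1/8)e^(5x) + Ce^(-3x).


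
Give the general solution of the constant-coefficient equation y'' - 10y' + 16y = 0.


Characteristic equation: r² - 10r + 16 = 0.
Factor: (r - 2)(r - 8) = 0 ⇒ r = 2, 8 (distinct real).
General solution: y = C₁e^(2x) + C₂e^(8x).


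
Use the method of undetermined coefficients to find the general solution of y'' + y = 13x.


Homogeneous: r² + 1 = 0 ⇒ r = ±1i, y_h = C₁cos(x) + C₂sin(x).
Polynomial forcing; try y_p = Ax + B. Then y_p'' + 1 y_p = 1(Ax + B) = 13x, so B = 0 and A = 13.
General solution: y = C₁cos(x) + C₂sin(x) + 13x.


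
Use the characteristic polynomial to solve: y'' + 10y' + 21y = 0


Characteristic equation: r² + 10r + 21 = 0.
Factor: (r + 3)(r + 7) = 0 ⇒ r = -3, -7 (distinct real).
General solution: y = C₁e^(-3x) + C₂e^(-7x).


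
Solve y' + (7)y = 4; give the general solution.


P(x) = 7, Q(x) = 4; integrating factor μ = e^(7x).
(μ y)' = 4e^(7x) ⇒ μ y = (4/7)e^(7x) + C.
Divide by μ: y = 4/7 + Ce^(-7x).


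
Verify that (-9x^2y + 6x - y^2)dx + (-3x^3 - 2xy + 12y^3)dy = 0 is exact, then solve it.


Check exactness: ∂M/∂y = -9x^2 - 2y and ∂N/∂x = -9x^2 - 2y; equal, so the equation is exact.
Integrate M with respect to x (treating y as constant): ∫M dx = -3x^3y + 3x^2 - xy^2 + h(y).
Differentiate w.r.t. y and set equal to N: the x-dependent terms already match, leaving h'(y) = 12y^3. Integrate: h(y) = 3y^4.
So F(x,y) = -3x^3y + 3x^2 - xy^2 + 3y^4.
General solution: -3x^3y + 3x^2 - xy^2 + 3y^4 = C.


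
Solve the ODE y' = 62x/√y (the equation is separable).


Separate: √y dy = 62x dx.
Integrate: (2/3)y^(3/2) = 31x² + C.


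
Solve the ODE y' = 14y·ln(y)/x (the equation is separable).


Separate: dy/[y ln(y)] = 14 dx/x.
Substitute u = ln(y): du/u = 14 dx/x.
Integrate: ln|ln(y)| = 14ln|x| + C₀, hence ln(y) = C·x^14.


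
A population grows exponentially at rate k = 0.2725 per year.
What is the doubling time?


Exponential growth: P(t) = P₀ e^(0.2725t). Set P(t)/P₀ = 2: e^(0.2725t) = 2.
Solve: t = ln(2)/0.2725 ≈ 2.54 years.


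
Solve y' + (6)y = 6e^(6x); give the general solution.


P(x) = 6 ⇒ μ = e^(6x).
(μ y)' = 6e^(12x) ⇒ μ y = (6/12)e^(12x) + C.
Divide by μ: y = (1/2)e^(6x) + Ce^(-6x).


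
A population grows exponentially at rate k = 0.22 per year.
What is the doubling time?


Exponential growth: P(t) = P₀ e^(0.22t). Set P(t)/P₀ = 2: e^(0.22t) = 2.
Solve: t = ln(2)/0.22 ≈ 3.15 years.


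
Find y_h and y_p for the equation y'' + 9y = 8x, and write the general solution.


Homogeneous: r² + 9 = 0 ⇒ r = ±3i, y_h = C₁cos(3x) + C₂sin(3x).
Polynomial forcing; try y_p = Ax + B. Then y_p'' + 9 y_p = 9(Ax + B) = 8x, so B = 0 and A = 8/9.
General solution: y = C₁cos(3x) + C₂sin(3x) + (8/9)x.


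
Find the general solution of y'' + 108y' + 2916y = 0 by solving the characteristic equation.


Characteristic equation: r² + 108r + 2916 = 0, i.e. (r + 54)² = 0.
Repeated root r = -54; include an x factor for the second linearly independent solution.
General solution: y = (C₁ + C₂x)e^(-54x).


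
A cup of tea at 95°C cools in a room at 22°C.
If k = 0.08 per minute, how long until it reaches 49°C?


From T(t) = T_a + (T₀ - T_a)e^(-kt), set T(t) = 49:
(49 - 22) / (95 - 22) = e^(-0.08t), so t = -ln(0.370)/0.08 ≈ 12.4 minutes.


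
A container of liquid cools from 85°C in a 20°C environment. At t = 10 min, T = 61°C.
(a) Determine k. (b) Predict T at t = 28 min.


Newton's law: T(t) = T_a + (T₀ - T_a)e^(-kt).
(a) Use T(10) = 61: (61 - 20)/(85 - 20) = e^(-k·10), so k = -ln(0.631)/10 ≈ 0.0461.
(b) Apply k to t = 28: T(28) = 20 + (65)e^(-1.290) ≈ 37.9°C.


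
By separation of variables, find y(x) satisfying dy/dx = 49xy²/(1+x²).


Separate: dy/y² = 49x/(1+x²) dx.
Integrate LHS: ∫ dy/y² = -1/y.
Integrate RHS via u = 1+x²: (49/2)ln(1+x²) + C.
Result: -1/y = (49/2)ln(1+x²) + C.


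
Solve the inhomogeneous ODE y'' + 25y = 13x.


Homogeneous: r² + 25 = 0 ⇒ r = ±5i, y_h = C₁cos(5x) + C₂sin(5x).
Polynomial forcing; try y_p = Ax + B. Then y_p'' + 25 y_p = 25(Ax + B) = 13x, so B = 0 and A = 13/25.
General solution: y = C₁cos(5x) + C₂sin(5x) + (13/25)x.


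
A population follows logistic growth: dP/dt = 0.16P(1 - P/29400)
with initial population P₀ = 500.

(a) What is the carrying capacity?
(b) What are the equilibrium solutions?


Logistic ODE dP/dt = 0.16P(1 - P/29400) has equilibria where dP/dt = 0, i.e. P = 0 or P = 29400.
The coefficient (1 - P/K) = 0 when P = K, identifying K = 29400 as the carrying capacity.
(a) K = 29400; (b) equilibria P = 0 and P = 29400.


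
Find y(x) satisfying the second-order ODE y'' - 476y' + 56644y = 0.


Characteristic equation: r² - 476r + 56644 = 0, i.e. (r - 238)² = 0.
Repeated root r = 238; include an x factor for the second linearly independent solution.
General solution: y = (C₁ + C₂x)e^(238x).


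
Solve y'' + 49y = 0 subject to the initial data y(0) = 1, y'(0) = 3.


Characteristic roots of r² + 49 = 0 are ±7i, so y = C₁cos(7x) + C₂sin(7x).
Apply y(0) = 1: C₁ = 1. Differentiate and apply y'(0) = 3: 7·C₂ = 3, so C₂ = 3/7.
Particular solution: y = cos(7x) + (3/7)sin(7x).


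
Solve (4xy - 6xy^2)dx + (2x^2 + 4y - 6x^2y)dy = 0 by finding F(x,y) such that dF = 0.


Check exactness: ∂M/∂y = 4x - 12xy and ∂N/∂x = 4x - 12xy; equal, so the equation is exact.
Integrate M with respect to x (treating y as constant): ∫M dx = 2x^2y - 3x^2y^2 + h(y).
Differentiate w.r.t. y and set equal to N: the x-dependent terms already match, leaving h'(y) = 4y. Integrate: h(y) = 2y^2.
So F(x,y) = 2x^2y + 2y^2 - 3x^2y^2.
General solution: 2x^2y + 2y^2 - 3x^2y^2 = C.


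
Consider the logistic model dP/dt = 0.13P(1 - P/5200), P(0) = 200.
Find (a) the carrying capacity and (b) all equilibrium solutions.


Logistic ODE dP/dt = 0.13P(1 - P/5200) has equilibria where dP/dt = 0, i.e. P = 0 or P = 5200.
The coefficient (1 - P/K) = 0 when P = K, identifying K = 5200 as the carrying capacity.
(a) K = 5200; (b) equilibria P = 0 and P = 5200.


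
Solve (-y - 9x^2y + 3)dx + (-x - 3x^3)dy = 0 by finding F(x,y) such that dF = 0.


Check exactness: ∂M/∂y = -1 - 9x^2 and ∂N/∂x = -1 - 9x^2; equal, so the equation is exact.
Integrate M with respect to x (treating y as constant): ∫M dx = -xy - 3x^3y + 3x + h(y).
Differentiate w.r.t. y and set equal to N: all terms match, so h'(y) = 0 and h is a constant absorbed into C.
General solution: -xy - 3x^3y + 3x = C.


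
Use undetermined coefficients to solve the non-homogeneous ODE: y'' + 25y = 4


Homogeneous part: r² + 25 = 0 ⇒ r = ±5i, so y_h = C₁cos(5x) + C₂sin(5x).
Try constant y_p = A; plug in: 25A = 4 ⇒ A = 4/25.
General solution: y = C₁cos(5x) + C₂sin(5x) + 4/25.


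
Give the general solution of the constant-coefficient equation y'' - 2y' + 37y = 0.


Characteristic equation: r² - 2r + 37 = 0.
Discriminant is negative; roots r = 1 ± 6i (complex conjugate pair).
General solution uses e^(α x)(C₁ cos(β x) + C₂ sin(β x)): y = e^(x)(C₁cos(6x) + C₂sin(6x)).


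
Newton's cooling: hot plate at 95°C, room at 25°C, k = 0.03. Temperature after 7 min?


Newton's law: dT/dt = -k(T - T_a) has solution T(t) = T_a + (T₀ - T_a)e^(-kt).
Plug in T_a = 25, T₀ = 95, k = 0.03, t = 7: T(7) = 25 + (70)e^(-0.21) ≈ 81.7°C.


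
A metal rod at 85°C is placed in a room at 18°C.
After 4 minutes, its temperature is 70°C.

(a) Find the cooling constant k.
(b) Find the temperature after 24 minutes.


Newton's law: T(t) = T_a + (T₀ - T_a)e^(-kt).
(a) Use T(4) = 70: (70 - 18)/(85 - 18) = e^(-k·4), so k = -ln(0.776)/4 ≈ 0.0634.
(b) Apply k to t = 24: T(24) = 18 + (67)e^(-1.521) ≈ 32.6°C.


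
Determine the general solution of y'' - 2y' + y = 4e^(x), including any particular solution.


Characteristic polynomial (r - 1)² = 0; repeated root r = 1.
y_h = (C₁ + C₂x)e^(x). Forcing matches the repeated root (resonance), so try y_p = Ax² e^(x).
Substitute and solve for A: 2A = 4, so A = 2.
General solution: y = (C₁ + C₂x + 2x²)e^(x).


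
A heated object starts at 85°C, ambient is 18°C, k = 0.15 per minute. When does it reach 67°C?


From T(t) = T_a + (T₀ - T_a)e^(-kt), set T(t) = 67:
(67 - 18) / (85 - 18) = e^(-0.15t), so t = -ln(0.731)/0.15 ≈ 2.1 minutes.


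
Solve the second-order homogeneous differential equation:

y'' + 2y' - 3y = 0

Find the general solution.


Characteristic equation: r² + 2r - 3 = 0.
Factor: (r + 3)(r - 1) = 0 ⇒ r = -3, 1 (distinct real).
General solution: y = C₁e^(-3x) + C₂e^(x).


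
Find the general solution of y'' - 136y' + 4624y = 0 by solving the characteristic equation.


Characteristic equation: r² - 136r + 4624 = 0, i.e. (r - 68)² = 0.
Repeated root r = 68; include an x factor for the second linearly independent solution.
General solution: y = (C₁ + C₂x)e^(68x).


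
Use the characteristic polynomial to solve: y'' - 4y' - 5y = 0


Characteristic equation: r² - 4r - 5 = 0.
Factor: (r - 5)(r + 1) = 0 ⇒ r = 5, -1 (distinct real).
General solution: y = C₁e^(5x) + C₂e^(-x).


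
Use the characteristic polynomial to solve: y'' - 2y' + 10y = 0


Characteristic equation: r² - 2r + 10 = 0.
Discriminant is negative; roots r = 1 ± 3i (complex conjugate pair).
General solution uses e^(α x)(C₁ cos(β x) + C₂ sin(β x)): y = e^(x)(C₁cos(3x) + C₂sin(3x)).


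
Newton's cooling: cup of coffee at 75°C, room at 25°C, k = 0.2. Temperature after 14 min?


Newton's law: dT/dt = -k(T - T_a) has solution T(t) = T_a + (T₀ - T_a)e^(-kt).
Plug in T_a = 25, T₀ = 75, k = 0.2, t = 14: T(14) = 25 + (50)e^(-2.80) ≈ 28.0°C.


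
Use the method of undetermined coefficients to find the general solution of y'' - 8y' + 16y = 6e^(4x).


Characteristic polynomial (r - 4)² = 0; repeated root r = 4.
y_h = (C₁ + C₂x)e^(4x). Forcing matches the repeated root (resonance), so try y_p = Ax² e^(4x).
Substitute and solve for A: 2A = 6, so A = 3.
General solution: y = (C₁ + C₂x + 3x²)e^(4x).


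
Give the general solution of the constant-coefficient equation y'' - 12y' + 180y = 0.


Characteristic equation: r² - 12r + 180 = 0.
Discriminant is negative; roots r = 6 ± 12i (complex conjugate pair).
General solution uses e^(α x)(C₁ cos(β x) + C₂ sin(β x)): y = e^(6x)(C₁cos(12x) + C₂sin(12x)).


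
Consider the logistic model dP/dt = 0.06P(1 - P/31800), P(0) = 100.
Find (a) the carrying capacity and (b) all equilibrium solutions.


Logistic ODE dP/dt = 0.06P(1 - P/31800) has equilibria where dP/dt = 0, i.e. P = 0 or P = 31800.
The coefficient (1 - P/K) = 0 when P = K, identifying K = 31800 as the carrying capacity.
(a) K = 31800; (b) equilibria P = 0 and P = 31800.


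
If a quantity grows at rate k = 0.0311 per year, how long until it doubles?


Exponential growth: P(t) = P₀ e^(0.0311t). Set P(t)/P₀ = 2: e^(0.0311t) = 2.
Solve: t = ln(2)/0.0311 ≈ 22.29 years.


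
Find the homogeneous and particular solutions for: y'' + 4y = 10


Homogeneous part: r² + 4 = 0 ⇒ r = ±2i, so y_h = C₁cos(2x) + C₂sin(2x).
Try constant y_p = A; plug in: 4A = 10 ⇒ A = 5/2.
General solution: y = C₁cos(2x) + C₂sin(2x) + 5/2.


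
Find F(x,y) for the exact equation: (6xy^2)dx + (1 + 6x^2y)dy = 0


Check exactness: ∂M/∂y = 12xy and ∂N/∂x = 12xy; equal, so the equation is exact.
Integrate M with respect to x (treating y as constant): ∫M dx = 3x^2y^2 + h(y).
Differentiate w.r.t. y and set equal to N: the x-dependent terms already match, leaving h'(y) = 1. Integrate: h(y) = y.
So F(x,y) = y + 3x^2y^2.
General solution: y + 3x^2y^2 = C.


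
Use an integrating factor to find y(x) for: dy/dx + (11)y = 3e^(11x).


P(x) = 11 ⇒ μ = e^(11x).
(μ y)' = 3e^(22x) ⇒ μ y = (3/22)e^(22x) + C.
Divide by μ: y = (3/22)e^(11x) + Ce^(-11x).


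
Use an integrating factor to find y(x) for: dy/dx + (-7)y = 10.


P(x) = -7 ⇒ μ = e^(-7x).
(μ y)' = 10e^(-7x) ⇒ μ y = -(10/7)e^(-7x) + C.
Divide by μ: y = -10/7 + Ce^(7x).


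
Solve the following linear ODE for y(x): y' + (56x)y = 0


P(x) = 56x ⇒ μ = e^(28x²).
Q(x) = 0 so μ y is constant: y = Ce^(-28x²).


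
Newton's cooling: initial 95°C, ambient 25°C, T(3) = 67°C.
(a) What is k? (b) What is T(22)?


Newton's law: T(t) = T_a + (T₀ - T_a)e^(-kt).
(a) Use T(3) = 67: (67 - 25)/(95 - 25) = e^(-k·3), so k = -ln(0.600)/3 ≈ 0.1703.
(b) Apply k to t = 22: T(22) = 25 + (70)e^(-3.746) ≈ 26.7°C.


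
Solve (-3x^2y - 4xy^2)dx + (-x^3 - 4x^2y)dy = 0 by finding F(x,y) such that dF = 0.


Check exactness: ∂M/∂y = -3x^2 - 8xy and ∂N/∂x = -3x^2 - 8xy; equal, so the equation is exact.
Integrate M with respect to x (treating y as constant): ∫M dx = -x^3y - 2x^2y^2 + h(y).
Differentiate w.r.t. y and set equal to N: all terms match, so h'(y) = 0 and h is a constant absorbed into C.
General solution: -x^3y - 2x^2y^2 = C.


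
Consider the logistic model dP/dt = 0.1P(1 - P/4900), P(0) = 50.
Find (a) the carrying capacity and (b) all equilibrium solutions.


Logistic ODE dP/dt = 0.1P(1 - P/4900) has equilibria where dP/dt = 0, i.e. P = 0 or P = 4900.
The coefficient (1 - P/K) = 0 when P = K, identifying K = 4900 as the carrying capacity.
(a) K = 4900; (b) equilibria P = 0 and P = 4900.


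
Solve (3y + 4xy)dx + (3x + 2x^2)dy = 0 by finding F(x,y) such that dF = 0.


Check exactness: ∂M/∂y = 3 + 4x and ∂N/∂x = 3 + 4x; equal, so the equation is exact.
Integrate M with respect to x (treating y as constant): ∫M dx = 3xy + 2x^2y + h(y).
Differentiate w.r.t. y and set equal to N: all terms match, so h'(y) = 0 and h is a constant absorbed into C.
General solution: 3xy + 2x^2y = C.


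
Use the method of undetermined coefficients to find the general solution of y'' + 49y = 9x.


Homogeneous: r² + 49 = 0 ⇒ r = ±7i, y_h = C₁cos(7x) + C₂sin(7x).
Polynomial forcing; try y_p = Ax + B. Then y_p'' + 49 y_p = 49(Ax + B) = 9x, so B = 0 and A = 9/49.
General solution: y = C₁cos(7x) + C₂sin(7x) + (9/49)x.


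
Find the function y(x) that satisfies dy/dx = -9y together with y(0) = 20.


General solution of y' = -9y is y = Ce^(-9x).
Apply y(0) = 20: C = 20.
Particular solution: y = 20e^(-9x).


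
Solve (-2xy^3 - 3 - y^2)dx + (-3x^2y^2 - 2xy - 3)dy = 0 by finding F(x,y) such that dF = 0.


Check exactness: ∂M/∂y = -6xy^2 - 2y and ∂N/∂x = -6xy^2 - 2y; equal, so the equation is exact.
Integrate M with respect to x (treating y as constant): ∫M dx = -x^2y^3 - 3x - xy^2 + h(y).
Differentiate w.r.t. y and set equal to N: the x-dependent terms already match, leaving h'(y) = -3. Integrate: h(y) = -3y.
So F(x,y) = -x^2y^3 - 3x - xy^2 - 3y.
General solution: -x^2y^3 - 3x - xy^2 - 3y = C.


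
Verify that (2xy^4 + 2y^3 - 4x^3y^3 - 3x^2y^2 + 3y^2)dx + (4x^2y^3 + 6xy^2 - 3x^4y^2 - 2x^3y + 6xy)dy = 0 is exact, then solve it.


Check exactness: ∂M/∂y = 8xy^3 + 6y^2 - 12x^3y^2 - 6x^2y + 6y and ∂N/∂x = 8xy^3 + 6y^2 - 12x^3y^2 - 6x^2y + 6y; equal, so the equation is exact.
Integrate M with respect to x (treating y as constant): ∫M dx = x^2y^4 + 2xy^3 - x^4y^3 - x^3y^2 + 3xy^2 + h(y).
Differentiate w.r.t. y and set equal to N: all terms match, so h'(y) = 0 and h is a constant absorbed into C.
General solution: x^2y^4 + 2xy^3 - x^4y^3 - x^3y^2 + 3xy^2 = C.


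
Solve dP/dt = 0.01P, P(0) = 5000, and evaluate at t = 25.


The ODE dP/dt = 0.01P has solution P(t) = P(0)e^(0.01t).
Substitute P(0) = 5000 and t = 25: P(25) = 5000 e^(0.25) ≈ 6420.


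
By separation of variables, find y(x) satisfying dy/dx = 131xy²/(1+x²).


Separate: dy/y² = 131x/(1+x²) dx.
Integrate LHS: ∫ dy/y² = -1/y.
Integrate RHS via u = 1+x²: (131/2)ln(1+x²) + C.
Result: -1/y = (131/2)ln(1+x²) + C.


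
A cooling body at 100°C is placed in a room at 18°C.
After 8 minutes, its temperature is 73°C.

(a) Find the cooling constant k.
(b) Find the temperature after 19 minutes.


Newton's law: T(t) = T_a + (T₀ - T_a)e^(-kt).
(a) Use T(8) = 73: (73 - 18)/(100 - 18) = e^(-k·8), so k = -ln(0.671)/8 ≈ 0.0499.
(b) Apply k to t = 19: T(19) = 18 + (82)e^(-0.949) ≈ 49.8°C.


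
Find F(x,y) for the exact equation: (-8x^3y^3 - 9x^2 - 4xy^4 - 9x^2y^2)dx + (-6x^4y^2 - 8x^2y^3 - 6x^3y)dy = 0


Check exactness: ∂M/∂y = -24x^3y^2 - 16xy^3 - 18x^2y and ∂N/∂x = -24x^3y^2 - 16xy^3 - 18x^2y; equal, so the equation is exact.
Integrate M with respect to x (treating y as constant): ∫M dx = -2x^4y^3 - 3x^3 - 2x^2y^4 - 3x^3y^2 + h(y).
Differentiate w.r.t. y and set equal to N: all terms match, so h'(y) = 0 and h is a constant absorbed into C.
General solution: -2x^4y^3 - 3x^3 - 2x^2y^4 - 3x^3y^2 = C.


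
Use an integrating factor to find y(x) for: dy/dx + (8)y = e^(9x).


P(x) = 8 ⇒ μ = e^(8x).
(μ y)' = e^(17x) ⇒ μ y = e^(17x)/17 + C.
Divide by μ: y = (1/17)e^(9x) + Ce^(-8x).


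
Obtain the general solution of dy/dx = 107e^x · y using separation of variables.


Separate variables: dy/y = 107e^x dx.
Integrate: ln|y| = 107e^x + C₀.
Exponentiate: y = Ce^(107e^x).


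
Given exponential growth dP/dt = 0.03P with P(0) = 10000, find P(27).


The ODE dP/dt = 0.03P has solution P(t) = P(0)e^(0.03t).
Substitute P(0) = 10000 and t = 27: P(27) = 10000 e^(0.81) ≈ 22479.


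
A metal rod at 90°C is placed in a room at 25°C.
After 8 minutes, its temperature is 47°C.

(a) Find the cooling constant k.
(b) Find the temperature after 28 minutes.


Newton's law: T(t) = T_a + (T₀ - T_a)e^(-kt).
(a) Use T(8) = 47: (47 - 25)/(90 - 25) = e^(-k·8), so k = -ln(0.338)/8 ≈ 0.1354.
(b) Apply k to t = 28: T(28) = 25 + (65)e^(-3.792) ≈ 26.5°C.


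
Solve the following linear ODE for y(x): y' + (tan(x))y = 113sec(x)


P(x) = tan(x) ⇒ μ = e^(∫tan(x)dx) = sec(x).
(sec(x) y)' = 113sec²(x) ⇒ sec(x) y = 113tan(x) + C.
Multiply by cos(x): y = 113sin(x) + C·cos(x).


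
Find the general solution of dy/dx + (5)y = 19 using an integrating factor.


P(x) = 5, Q(x) = 19; integrating factor μ = e^(5x).
(μ y)' = 19e^(5x) ⇒ μ y = (19/5)e^(5x) + C.
Divide by μ: y = 19/5 + Ce^(-5x).


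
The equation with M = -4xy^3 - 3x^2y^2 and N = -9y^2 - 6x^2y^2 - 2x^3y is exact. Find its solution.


Check exactness: ∂M/∂y = -12xy^2 - 6x^2y and ∂N/∂x = -12xy^2 - 6x^2y; equal, so the equation is exact.
Integrate M with respect to x (treating y as constant): ∫M dx = -2x^2y^3 - x^3y^2 + h(y).
Differentiate w.r.t. y and set equal to N: the x-dependent terms already match, leaving h'(y) = -9y^2. Integrate: h(y) = -3y^3.
So F(x,y) = -3y^3 - 2x^2y^3 - x^3y^2.
General solution: -3y^3 - 2x^2y^3 - x^3y^2 = C.


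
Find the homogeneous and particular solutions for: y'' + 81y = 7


Homogeneous part: r² + 81 = 0 ⇒ r = ±9i, so y_h = C₁cos(9x) + C₂sin(9x).
Try constant y_p = A; plug in: 81A = 7 ⇒ A = 7/81.
General solution: y = C₁cos(9x) + C₂sin(9x) + 7/81.


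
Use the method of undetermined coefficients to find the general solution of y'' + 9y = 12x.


Homogeneous: r² + 9 = 0 ⇒ r = ±3i, y_h = C₁cos(3x) + C₂sin(3x).
Polynomial forcing; try y_p = Ax + B. Then y_p'' + 9 y_p = 9(Ax + B) = 12x, so B = 0 and A = 4/3.
General solution: y = C₁cos(3x) + C₂sin(3x) + (4/3)x.


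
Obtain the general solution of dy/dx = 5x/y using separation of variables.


Separate variables: y dy = 5x dx.
Integrate both sides: y²/2 = (5/2)x^2 + C₀.
Multiply by 2: y² = 5x^2 + C.


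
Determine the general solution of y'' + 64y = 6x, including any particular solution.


Homogeneous: r² + 64 = 0 ⇒ r = ±8i, y_h = C₁cos(8x) + C₂sin(8x).
Polynomial forcing; try y_p = Ax + B. Then y_p'' + 64 y_p = 64(Ax + B) = 6x, so B = 0 and A = 3/32.
General solution: y = C₁cos(8x) + C₂sin(8x) + (3/32)x.


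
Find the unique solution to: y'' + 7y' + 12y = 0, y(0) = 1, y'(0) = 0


Characteristic roots of r² + 7r + 12 = 0 are -4, -3.
General solution y = c₁ e^(-4x) + c₂ e^(-3x).
Apply y(0) = 1: c₁ + c₂ = 1. Apply y'(0) = 0: -4 c₁ - 3 c₂ = 0.
Solve: c₁ = -3, c₂ = 4.
Particular solution: y = -3e^(-4x) + 4e^(-3x).


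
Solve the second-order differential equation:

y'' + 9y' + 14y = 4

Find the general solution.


Characteristic roots of r² + 9r + 14 = 0 are -2, -7.
y_h = C₁e^(-2x) + C₂e^(-7x).
Constant forcing; try y_p = A. Then 14A = 4 ⇒ A = 2/7.
General solution: y = C₁e^(-2x) + C₂e^(-7x) + 2/7.


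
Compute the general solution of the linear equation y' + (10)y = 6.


P(x) = 10, Q(x) = 6; integrating factor μ = e^(10x).
(μ y)' = 6e^(10x) ⇒ μ y = (3/5)e^(10x) + C.
Divide by μ: y = 3/5 + Ce^(-10x).


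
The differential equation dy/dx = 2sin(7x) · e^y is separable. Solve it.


Separate: e^(-y) dy = 2sin(7x) dx.
Integrate: -e^(-y) = -(2/7)cos(7x) + C₀.
Rearrange: e^(-y) = (2/7)cos(7x) + C.


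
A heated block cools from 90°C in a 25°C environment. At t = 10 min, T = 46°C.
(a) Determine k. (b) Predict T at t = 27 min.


Newton's law: T(t) = T_a + (T₀ - T_a)e^(-kt).
(a) Use T(10) = 46: (46 - 25)/(90 - 25) = e^(-k·10), so k = -ln(0.323)/10 ≈ 0.1130.
(b) Apply k to t = 27: T(27) = 25 + (65)e^(-3.051) ≈ 28.1°C.


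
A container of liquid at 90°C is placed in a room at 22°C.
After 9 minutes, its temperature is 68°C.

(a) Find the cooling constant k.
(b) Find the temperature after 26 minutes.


Newton's law: T(t) = T_a + (T₀ - T_a)e^(-kt).
(a) Use T(9) = 68: (68 - 22)/(90 - 22) = e^(-k·9), so k = -ln(0.676)/9 ≈ 0.0434.
(b) Apply k to t = 26: T(26) = 22 + (68)e^(-1.129) ≈ 44.0°C.


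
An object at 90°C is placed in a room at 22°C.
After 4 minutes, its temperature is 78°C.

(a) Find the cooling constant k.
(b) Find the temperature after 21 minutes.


Newton's law: T(t) = T_a + (T₀ - T_a)e^(-kt).
(a) Use T(4) = 78: (78 - 22)/(90 - 22) = e^(-k·4), so k = -ln(0.824)/4 ≈ 0.0485.
(b) Apply k to t = 21: T(21) = 22 + (68)e^(-1.019) ≈ 46.5°C.


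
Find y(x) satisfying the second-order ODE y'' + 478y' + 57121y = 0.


Characteristic equation: r² + 478r + 57121 = 0, i.e. (r + 239)² = 0.
Repeated root r = -239; include an x factor for the second linearly independent solution.
General solution: y = (C₁ + C₂x)e^(-239x).


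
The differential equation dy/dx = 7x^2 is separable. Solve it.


Integrate both sides with respect to x: y = ∫ 7x^2 dx = (7/3)x^3 + C.


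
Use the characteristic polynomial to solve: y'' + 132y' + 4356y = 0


Characteristic equation: r² + 132r + 4356 = 0, i.e. (r + 66)² = 0.
Repeated root r = -66; include an x factor for the second linearly independent solution.
General solution: y = (C₁ + C₂x)e^(-66x).


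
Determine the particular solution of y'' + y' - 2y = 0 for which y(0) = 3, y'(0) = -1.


Characteristic roots of r² + r - 2 = 0 are 1, -2.
General solution y = c₁ e^(x) + c₂ e^(-2x).
Apply y(0) = 3: c₁ + c₂ = 3. Apply y'(0) = -1: 1 c₁ - 2 c₂ = -1.
Solve: c₁ = 5/3, c₂ = 4/3.
Particular solution: y = (5/3)e^(x) + (4/3)e^(-2x).


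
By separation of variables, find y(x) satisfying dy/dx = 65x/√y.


Separate: √y dy = 65x dx.
Integrate: (2/3)y^(3/2) = (65/2)x² + C.


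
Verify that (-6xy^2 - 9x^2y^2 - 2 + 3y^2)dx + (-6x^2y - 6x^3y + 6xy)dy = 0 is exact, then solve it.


Check exactness: ∂M/∂y = -12xy - 18x^2y + 6y and ∂N/∂x = -12xy - 18x^2y + 6y; equal, so the equation is exact.
Integrate M with respect to x (treating y as constant): ∫M dx = -3x^2y^2 - 3x^3y^2 - 2x + 3xy^2 + h(y).
Differentiate w.r.t. y and set equal to N: all terms match, so h'(y) = 0 and h is a constant absorbed into C.
General solution: -3x^2y^2 - 3x^3y^2 - 2x + 3xy^2 = C.


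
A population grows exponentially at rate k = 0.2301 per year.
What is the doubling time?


Exponential growth: P(t) = P₀ e^(0.2301t). Set P(t)/P₀ = 2: e^(0.2301t) = 2.
Solve: t = ln(2)/0.2301 ≈ 3.01 years.


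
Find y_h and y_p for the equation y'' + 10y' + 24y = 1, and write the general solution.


Characteristic roots of r² + 10r + 24 = 0 are -6, -4.
y_h = C₁e^(-6x) + C₂e^(-4x).
Constant forcing; try y_p = A. Then 24A = 1 ⇒ A = 1/24.
General solution: y = C₁e^(-6x) + C₂e^(-4x) + 1/24.


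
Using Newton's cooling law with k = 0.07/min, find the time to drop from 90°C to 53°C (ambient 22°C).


From T(t) = T_a + (T₀ - T_a)e^(-kt), set T(t) = 53:
(53 - 22) / (90 - 22) = e^(-0.07t), so t = -ln(0.456)/0.07 ≈ 11.2 minutes.


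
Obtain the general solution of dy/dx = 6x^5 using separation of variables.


Integrate both sides with respect to x: y = ∫ 6x^5 dx = x^6 + C.


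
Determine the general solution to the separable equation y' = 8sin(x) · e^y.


Separate: e^(-y) dy = 8sin(x) dx.
Integrate: -e^(-y) = -8cos(x) + C₀.
Rearrange: e^(-y) = 8cos(x) + C.


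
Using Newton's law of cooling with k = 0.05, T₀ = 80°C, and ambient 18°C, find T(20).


Newton's law: dT/dt = -k(T - T_a) has solution T(t) = T_a + (T₀ - T_a)e^(-kt).
Plug in T_a = 18, T₀ = 80, k = 0.05, t = 20: T(20) = 18 + (62)e^(-1.00) ≈ 40.8°C.


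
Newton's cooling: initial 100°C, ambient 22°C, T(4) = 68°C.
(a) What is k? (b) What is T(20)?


Newton's law: T(t) = T_a + (T₀ - T_a)e^(-kt).
(a) Use T(4) = 68: (68 - 22)/(100 - 22) = e^(-k·4), so k = -ln(0.590)/4 ≈ 0.1320.
(b) Apply k to t = 20: T(20) = 22 + (78)e^(-2.640) ≈ 27.6°C.


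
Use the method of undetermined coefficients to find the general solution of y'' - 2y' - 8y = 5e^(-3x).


Characteristic roots of r² - 2r - 8 = 0 are -2, 4.
y_h = C₁e^(-2x) + C₂e^(4x).
Forcing exponent -3 is not a characteristic root; try y_p = Ae^(-3x).
Substitute: A·(9 + (-2)·-3 + (-8)) = A·7 = 5, so A = 5/7.
General solution: y = C₁e^(-2x) + C₂e^(4x) + (5/7)e^(-3x).


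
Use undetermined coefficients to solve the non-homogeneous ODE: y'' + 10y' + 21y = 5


Characteristic roots of r² + 10r + 21 = 0 are -3, -7.
y_h = C₁e^(-3x) + C₂e^(-7x).
Constant forcing; try y_p = A. Then 21A = 5 ⇒ A = 5/21.
General solution: y = C₁e^(-3x) + C₂e^(-7x) + 5/21.


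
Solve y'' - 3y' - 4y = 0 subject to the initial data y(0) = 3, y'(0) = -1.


Characteristic roots of r² - 3r - 4 = 0 are 4, -1.
General solution y = c₁ e^(4x) + c₂ e^(-x).
Apply y(0) = 3: c₁ + c₂ = 3. Apply y'(0) = -1: 4 c₁ - 1 c₂ = -1.
Solve: c₁ = 2/5, c₂ = 13/5.
Particular solution: y = (2/5)e^(4x) + (13/5)e^(-x).


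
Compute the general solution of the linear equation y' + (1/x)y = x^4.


P(x) = 1/x ⇒ μ = x^1.
(x^1 y)' = x^1·x^4 = x^5.
Integrate: x^1 y = x^6/(6) + C.
Solve for y: y = (1/6)x^5 + C/x^1.


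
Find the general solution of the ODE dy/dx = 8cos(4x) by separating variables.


g(y) = 1, so integrate directly: y = ∫ 8cos(4x) dx = 2sin(4x) + C.


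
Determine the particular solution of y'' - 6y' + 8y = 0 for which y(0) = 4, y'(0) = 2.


Characteristic roots of r² - 6r + 8 = 0 are 4, 2.
General solution y = c₁ e^(4x) + c₂ e^(2x).
Apply y(0) = 4: c₁ + c₂ = 4. Apply y'(0) = 2: 4 c₁ + 2 c₂ = 2.
Solve: c₁ = -3, c₂ = 7.
Particular solution: y = -3e^(4x) + 7e^(2x).


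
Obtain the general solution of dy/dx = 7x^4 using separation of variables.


Integrate both sides with respect to x: y = ∫ 7x^4 dx = (7/5)x^5 + C.


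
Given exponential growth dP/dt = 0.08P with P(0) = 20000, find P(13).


The ODE dP/dt = 0.08P has solution P(t) = P(0)e^(0.08t).
Substitute P(0) = 20000 and t = 13: P(13) = 20000 e^(1.04) ≈ 56584.


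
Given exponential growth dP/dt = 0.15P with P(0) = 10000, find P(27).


The ODE dP/dt = 0.15P has solution P(t) = P(0)e^(0.15t).
Substitute P(0) = 10000 and t = 27: P(27) = 10000 e^(4.05) ≈ 573975.


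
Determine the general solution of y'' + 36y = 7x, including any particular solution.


Homogeneous: r² + 36 = 0 ⇒ r = ±6i, y_h = C₁cos(6x) + C₂sin(6x).
Polynomial forcing; try y_p = Ax + B. Then y_p'' + 36 y_p = 36(Ax + B) = 7x, so B = 0 and A = 7/36.
General solution: y = C₁cos(6x) + C₂sin(6x) + (7/36)x.


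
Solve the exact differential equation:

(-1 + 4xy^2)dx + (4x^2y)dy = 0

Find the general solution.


Check exactness: ∂M/∂y = 8xy and ∂N/∂x = 8xy; equal, so the equation is exact.
Integrate M with respect to x (treating y as constant): ∫M dx = -x + 2x^2y^2 + h(y).
Differentiate w.r.t. y and set equal to N: all terms match, so h'(y) = 0 and h is a constant absorbed into C.
General solution: -x + 2x^2y^2 = C.


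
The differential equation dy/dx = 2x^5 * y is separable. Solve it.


Separate variables: dy/y = 2x^5 dx.
Integrate: ln|y| = (1/3)x^6 + C₀.
Exponentiate: y = Ce^((1/3)x^6).


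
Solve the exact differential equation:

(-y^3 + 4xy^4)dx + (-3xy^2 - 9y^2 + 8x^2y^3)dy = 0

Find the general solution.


Check exactness: ∂M/∂y = -3y^2 + 16xy^3 and ∂N/∂x = -3y^2 + 16xy^3; equal, so the equation is exact.
Integrate M with respect to x (treating y as constant): ∫M dx = -xy^3 + 2x^2y^4 + h(y).
Differentiate w.r.t. y and set equal to N: the x-dependent terms already match, leaving h'(y) = -9y^2. Integrate: h(y) = -3y^3.
So F(x,y) = -xy^3 - 3y^3 + 2x^2y^4.
General solution: -xy^3 - 3y^3 + 2x^2y^4 = C.


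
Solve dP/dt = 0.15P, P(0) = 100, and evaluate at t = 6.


The ODE dP/dt = 0.15P has solution P(t) = P(0)e^(0.15t).
Substitute P(0) = 100 and t = 6: P(6) = 100 e^(0.90) ≈ 246.


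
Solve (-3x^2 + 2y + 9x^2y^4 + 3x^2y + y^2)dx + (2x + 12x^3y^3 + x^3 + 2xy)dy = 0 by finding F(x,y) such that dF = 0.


Check exactness: ∂M/∂y = 2 + 36x^2y^3 + 3x^2 + 2y and ∂N/∂x = 2 + 36x^2y^3 + 3x^2 + 2y; equal, so the equation is exact.
Integrate M with respect to x (treating y as constant): ∫M dx = -x^3 + 2xy + 3x^3y^4 + x^3y + xy^2 + h(y).
Differentiate w.r.t. y and set equal to N: all terms match, so h'(y) = 0 and h is a constant absorbed into C.
General solution: -x^3 + 2xy + 3x^3y^4 + x^3y + xy^2 = C.


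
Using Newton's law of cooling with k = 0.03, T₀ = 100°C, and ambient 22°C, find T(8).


Newton's law: dT/dt = -k(T - T_a) has solution T(t) = T_a + (T₀ - T_a)e^(-kt).
Plug in T_a = 22, T₀ = 100, k = 0.03, t = 8: T(8) = 22 + (78)e^(-0.24) ≈ 83.4°C.


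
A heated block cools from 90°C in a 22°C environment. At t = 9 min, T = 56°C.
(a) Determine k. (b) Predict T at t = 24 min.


Newton's law: T(t) = T_a + (T₀ - T_a)e^(-kt).
(a) Use T(9) = 56: (56 - 22)/(90 - 22) = e^(-k·9), so k = -ln(0.500)/9 ≈ 0.0770.
(b) Apply k to t = 24: T(24) = 22 + (68)e^(-1.848) ≈ 32.7°C.


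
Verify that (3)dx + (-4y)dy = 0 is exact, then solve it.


Check exactness: ∂M/∂y = 0 and ∂N/∂x = 0; equal, so the equation is exact.
Integrate M with respect to x (treating y as constant): ∫M dx = 3x + h(y).
Differentiate w.r.t. y and set equal to N: the x-dependent terms already match, leaving h'(y) = -4y. Integrate: h(y) = -2y^2.
So F(x,y) = -2y^2 + 3x.
General solution: -2y^2 + 3x = C.


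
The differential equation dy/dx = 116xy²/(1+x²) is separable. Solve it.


Separate: dy/y² = 116x/(1+x²) dx.
Integrate LHS: ∫ dy/y² = -1/y.
Integrate RHS via u = 1+x²: 58ln(1+x²) + C.
Result: -1/y = 58ln(1+x²) + C.


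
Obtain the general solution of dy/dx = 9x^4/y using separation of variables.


Separate variables: y dy = 9x^4 dx.
Integrate both sides: y²/2 = (9/5)x^5 + C₀.
Multiply by 2: y² = (18/5)x^5 + C.


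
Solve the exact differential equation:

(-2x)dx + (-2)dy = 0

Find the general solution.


Check exactness: ∂M/∂y = 0 and ∂N/∂x = 0; equal, so the equation is exact.
Integrate M with respect to x (treating y as constant): ∫M dx = -x^2 + h(y).
Differentiate w.r.t. y and set equal to N: the x-dependent terms already match, leaving h'(y) = -2. Integrate: h(y) = -2y.
So F(x,y) = -x^2 - 2y.
General solution: -x^2 - 2y = C.


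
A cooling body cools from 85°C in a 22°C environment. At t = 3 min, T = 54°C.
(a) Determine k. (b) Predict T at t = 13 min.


Newton's law: T(t) = T_a + (T₀ - T_a)e^(-kt).
(a) Use T(3) = 54: (54 - 22)/(85 - 22) = e^(-k·3), so k = -ln(0.508)/3 ≈ 0.2258.
(b) Apply k to t = 13: T(13) = 22 + (63)e^(-2.935) ≈ 25.3°C.


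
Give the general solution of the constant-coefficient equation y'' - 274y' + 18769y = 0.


Characteristic equation: r² - 274r + 18769 = 0, i.e. (r - 137)² = 0.
Repeated root r = 137; include an x factor for the second linearly independent solution.
General solution: y = (C₁ + C₂x)e^(137x).


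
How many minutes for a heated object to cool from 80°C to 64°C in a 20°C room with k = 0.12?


From T(t) = T_a + (T₀ - T_a)e^(-kt), set T(t) = 64:
(64 - 20) / (80 - 20) = e^(-0.12t), so t = -ln(0.733)/0.12 ≈ 2.6 minutes.


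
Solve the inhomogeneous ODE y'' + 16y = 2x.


Homogeneous: r² + 16 = 0 ⇒ r = ±4i, y_h = C₁cos(4x) + C₂sin(4x).
Polynomial forcing; try y_p = Ax + B. Then y_p'' + 16 y_p = 16(Ax + B) = 2x, so B = 0 and A = 1/8.
General solution: y = C₁cos(4x) + C₂sin(4x) + (1/8)x.


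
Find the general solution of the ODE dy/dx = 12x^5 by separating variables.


Integrate both sides with respect to x: y = ∫ 12x^5 dx = 2x^6 + C.


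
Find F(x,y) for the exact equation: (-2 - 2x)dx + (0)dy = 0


Check exactness: ∂M/∂y = 0 and ∂N/∂x = 0; equal, so the equation is exact.
Integrate M with respect to x (treating y as constant): ∫M dx = -2x - x^2 + h(y).
Differentiate w.r.t. y and set equal to N: all terms match, so h'(y) = 0 and h is a constant absorbed into C.
General solution: -2x - x^2 = C.


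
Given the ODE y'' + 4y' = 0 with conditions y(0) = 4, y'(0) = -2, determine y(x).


Characteristic roots of r² + 4r = 0 are -4, 0.
General solution y = c₁ e^(-4x) + c₂.
Apply y(0) = 4: c₁ + c₂ = 4. Apply y'(0) = -2: -4 c₁ + 0 c₂ = -2.
Solve: c₁ = 1/2, c₂ = 7/2.
Particular solution: y = (1/2)e^(-4x) + 7/2.


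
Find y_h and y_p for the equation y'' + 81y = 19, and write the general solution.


Homogeneous part: r² + 81 = 0 ⇒ r = ±9i, so y_h = C₁cos(9x) + C₂sin(9x).
Try constant y_p = A; plug in: 81A = 19 ⇒ A = 19/81.
General solution: y = C₁cos(9x) + C₂sin(9x) + 19/81.


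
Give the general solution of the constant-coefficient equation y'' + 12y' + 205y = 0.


Characteristic equation: r² + 12r + 205 = 0.
Discriminant is negative; roots r = -6 ± 13i (complex conjugate pair).
General solution uses e^(α x)(C₁ cos(β x) + C₂ sin(β x)): y = e^(-6x)(C₁cos(13x) + C₂sin(13x)).


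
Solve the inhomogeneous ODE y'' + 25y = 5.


Homogeneous part: r² + 25 = 0 ⇒ r = ±5i, so y_h = C₁cos(5x) + C₂sin(5x).
Try constant y_p = A; plug in: 25A = 5 ⇒ A = 1/5.
General solution: y = C₁cos(5x) + C₂sin(5x) + 1/5.


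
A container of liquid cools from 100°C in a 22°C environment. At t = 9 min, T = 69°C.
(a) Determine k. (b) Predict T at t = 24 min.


Newton's law: T(t) = T_a + (T₀ - T_a)e^(-kt).
(a) Use T(9) = 69: (69 - 22)/(100 - 22) = e^(-k·9), so k = -ln(0.603)/9 ≈ 0.0563.
(b) Apply k to t = 24: T(24) = 22 + (78)e^(-1.351) ≈ 42.2°C.


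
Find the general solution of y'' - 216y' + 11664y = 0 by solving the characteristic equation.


Characteristic equation: r² - 216r + 11664 = 0, i.e. (r - 108)² = 0.
Repeated root r = 108; include an x factor for the second linearly independent solution.
General solution: y = (C₁ + C₂x)e^(108x).


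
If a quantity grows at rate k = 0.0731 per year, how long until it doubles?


Exponential growth: P(t) = P₀ e^(0.0731t). Set P(t)/P₀ = 2: e^(0.0731t) = 2.
Solve: t = ln(2)/0.0731 ≈ 9.48 years.


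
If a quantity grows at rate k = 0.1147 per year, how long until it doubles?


Exponential growth: P(t) = P₀ e^(0.1147t). Set P(t)/P₀ = 2: e^(0.1147t) = 2.
Solve: t = ln(2)/0.1147 ≈ 6.04 years.


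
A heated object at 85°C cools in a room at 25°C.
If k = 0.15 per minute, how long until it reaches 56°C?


From T(t) = T_a + (T₀ - T_a)e^(-kt), set T(t) = 56:
(56 - 25) / (85 - 25) = e^(-0.15t), so t = -ln(0.517)/0.15 ≈ 4.4 minutes.


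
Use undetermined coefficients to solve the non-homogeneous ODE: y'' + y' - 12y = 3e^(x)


Characteristic roots of r² + r - 12 = 0 are 3, -4.
y_h = C₁e^(3x) + C₂e^(-4x).
Forcing exponent 1 is not a characteristic root; try y_p = Ae^(x).
Substitute: A·(1 + (1)·1 + (-12)) = A·-10 = 3, so A = -3/10.
General solution: y = C₁e^(3x) + C₂e^(-4x) - (3/10)e^(x).


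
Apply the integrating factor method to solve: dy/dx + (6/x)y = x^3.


P(x) = 6/x ⇒ μ = x^6.
(x^6 y)' = x^6·x^3 = x^9.
Integrate: x^6 y = x^10/(10) + C.
Solve for y: y = (1/10)x^4 + C/x^6.


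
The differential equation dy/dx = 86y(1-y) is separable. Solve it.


Separate: dy/[y(1-y)] = 86 dx.
Partial fractions: 1/[y(1-y)] = 1/y + 1/(1-y).
Integrate: ln|y/(1-y)| = 86x + C₀.
Solve for y: y = 1/(1 + Ce^(-86x)).


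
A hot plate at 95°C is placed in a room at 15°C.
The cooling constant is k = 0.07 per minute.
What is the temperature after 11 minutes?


Newton's law: dT/dt = -k(T - T_a) has solution T(t) = T_a + (T₀ - T_a)e^(-kt).
Plug in T_a = 15, T₀ = 95, k = 0.07, t = 11: T(11) = 15 + (80)e^(-0.77) ≈ 52.0°C.


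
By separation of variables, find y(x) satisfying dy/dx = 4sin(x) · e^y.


Separate: e^(-y) dy = 4sin(x) dx.
Integrate: -e^(-y) = -4cos(x) + C₀.
Rearrange: e^(-y) = 4cos(x) + C.


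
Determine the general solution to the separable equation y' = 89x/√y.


Separate: √y dy = 89x dx.
Integrate: (2/3)y^(3/2) = (89/2)x² + C.


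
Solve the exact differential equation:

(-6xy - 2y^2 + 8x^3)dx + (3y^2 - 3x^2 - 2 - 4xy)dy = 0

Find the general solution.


Check exactness: ∂M/∂y = -6x - 4y and ∂N/∂x = -6x - 4y; equal, so the equation is exact.
Integrate M with respect to x (treating y as constant): ∫M dx = -3x^2y - 2xy^2 + 2x^4 + h(y).
Differentiate w.r.t. y and set equal to N: the x-dependent terms already match, leaving h'(y) = 3y^2 - 2. Integrate: h(y) = y^3 - 2y.
So F(x,y) = y^3 - 3x^2y - 2y - 2xy^2 + 2x^4.
General solution: y^3 - 3x^2y - 2y - 2xy^2 + 2x^4 = C.
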